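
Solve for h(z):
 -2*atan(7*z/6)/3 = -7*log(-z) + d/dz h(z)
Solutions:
 h(z) = C1 + 7*z*log(-z) - 2*z*atan(7*z/6)/3 - 7*z + 2*log(49*z^2 + 36)/7


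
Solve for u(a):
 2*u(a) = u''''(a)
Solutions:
 u(a) = C1*exp(-2^(1/4)*a) + C2*exp(2^(1/4)*a) + C3*sin(2^(1/4)*a) + C4*cos(2^(1/4)*a)


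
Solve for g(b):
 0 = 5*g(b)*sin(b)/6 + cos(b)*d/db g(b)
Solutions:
 g(b) = C1*cos(b)^(5/6)


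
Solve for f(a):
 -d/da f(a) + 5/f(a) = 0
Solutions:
 f(a) = -sqrt(C1 + 10*a)
 f(a) = sqrt(C1 + 10*a)


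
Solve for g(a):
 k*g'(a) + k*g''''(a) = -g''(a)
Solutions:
 g(a) = C1 + C2*exp(2^(1/3)*a*(6^(1/3)*(sqrt(3)*sqrt(27 + 4/k^3) + 9)^(1/3)/12 - 2^(1/3)*3^(5/6)*I*(sqrt(3)*sqrt(27 + 4/k^3) + 9)^(1/3)/12 + 2/(k*(-3^(1/3) + 3^(5/6)*I)*(sqrt(3)*sqrt(27 + 4/k^3) + 9)^(1/3)))) + C3*exp(2^(1/3)*a*(6^(1/3)*(sqrt(3)*sqrt(27 + 4/k^3) + 9)^(1/3)/12 + 2^(1/3)*3^(5/6)*I*(sqrt(3)*sqrt(27 + 4/k^3) + 9)^(1/3)/12 - 2/(k*(3^(1/3) + 3^(5/6)*I)*(sqrt(3)*sqrt(27 + 4/k^3) + 9)^(1/3)))) + C4*exp(6^(1/3)*a*(-2^(1/3)*(sqrt(3)*sqrt(27 + 4/k^3) + 9)^(1/3) + 2*3^(1/3)/(k*(sqrt(3)*sqrt(27 + 4/k^3) + 9)^(1/3)))/6)


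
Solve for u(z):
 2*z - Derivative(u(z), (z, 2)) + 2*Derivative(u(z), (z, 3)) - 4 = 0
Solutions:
 u(z) = C1 + C2*z + C3*exp(z/2) + z^3/3


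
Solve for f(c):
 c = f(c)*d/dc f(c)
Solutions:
 f(c) = -sqrt(C1 + c^2)
 f(c) = sqrt(C1 + c^2)


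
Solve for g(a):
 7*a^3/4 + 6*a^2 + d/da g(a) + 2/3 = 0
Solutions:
 g(a) = C1 - 7*a^4/16 - 2*a^3 - 2*a/3


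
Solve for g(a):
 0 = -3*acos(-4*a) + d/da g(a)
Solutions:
 g(a) = C1 + 3*a*acos(-4*a) + 3*sqrt(1 - 16*a^2)/4


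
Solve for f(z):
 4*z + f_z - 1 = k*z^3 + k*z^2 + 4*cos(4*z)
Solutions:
 f(z) = C1 + k*z^4/4 + k*z^3/3 - 2*z^2 + z + sin(4*z)


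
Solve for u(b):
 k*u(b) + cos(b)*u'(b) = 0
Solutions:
 u(b) = C1*exp(k*(log(sin(b) - 1) - log(sin(b) + 1))/2)


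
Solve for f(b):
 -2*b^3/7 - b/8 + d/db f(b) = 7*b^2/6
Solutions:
 f(b) = C1 + b^4/14 + 7*b^3/18 + b^2/16


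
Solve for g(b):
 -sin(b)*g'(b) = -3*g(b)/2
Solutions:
 g(b) = C1*(cos(b) - 1)^(3/4)/(cos(b) + 1)^(3/4)


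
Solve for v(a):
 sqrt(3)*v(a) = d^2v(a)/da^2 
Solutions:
 v(a) = C1*exp(-3^(1/4)*a) + C2*exp(3^(1/4)*a)


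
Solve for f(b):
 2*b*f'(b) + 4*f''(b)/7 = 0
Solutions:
 f(b) = C1 + C2*erf(sqrt(7)*b/2)


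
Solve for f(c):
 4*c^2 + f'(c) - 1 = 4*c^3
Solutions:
 f(c) = C1 + c^4 - 4*c^3/3 + c


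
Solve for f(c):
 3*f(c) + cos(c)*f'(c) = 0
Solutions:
 f(c) = C1*(sin(c) - 1)^(3/2)/(sin(c) + 1)^(3/2)


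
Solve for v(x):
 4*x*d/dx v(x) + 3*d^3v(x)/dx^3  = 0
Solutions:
 v(x) = C1 + Integral(C2*airyai(-6^(2/3)*x/3) + C3*airybi(-6^(2/3)*x/3), x)


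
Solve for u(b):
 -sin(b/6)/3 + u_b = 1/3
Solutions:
 u(b) = C1 + b/3 - 2*cos(b/6)


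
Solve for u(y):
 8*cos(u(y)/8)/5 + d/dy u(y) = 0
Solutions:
 8*y/5 - 4*log(sin(u(y)/8) - 1) + 4*log(sin(u(y)/8) + 1) = C1


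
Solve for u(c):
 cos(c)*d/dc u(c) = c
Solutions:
 u(c) = C1 + Integral(c/cos(c), c)


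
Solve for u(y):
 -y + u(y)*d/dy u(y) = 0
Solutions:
 u(y) = -sqrt(C1 + y^2)
 u(y) = sqrt(C1 + y^2)


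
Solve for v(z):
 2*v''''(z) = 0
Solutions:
 v(z) = C1 + C2*z + C3*z^2 + C4*z^3


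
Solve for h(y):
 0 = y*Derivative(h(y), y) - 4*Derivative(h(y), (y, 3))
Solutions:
 h(y) = C1 + Integral(C2*airyai(2^(1/3)*y/2) + C3*airybi(2^(1/3)*y/2), y)


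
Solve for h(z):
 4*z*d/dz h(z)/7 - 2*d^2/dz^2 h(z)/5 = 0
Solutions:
 h(z) = C1 + C2*erfi(sqrt(35)*z/7)


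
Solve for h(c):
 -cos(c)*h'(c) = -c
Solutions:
 h(c) = C1 + Integral(c/cos(c), c)


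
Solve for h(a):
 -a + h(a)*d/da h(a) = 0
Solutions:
 h(a) = -sqrt(C1 + a^2)
 h(a) = sqrt(C1 + a^2)


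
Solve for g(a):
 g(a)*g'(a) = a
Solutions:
 g(a) = -sqrt(C1 + a^2)
 g(a) = sqrt(C1 + a^2)


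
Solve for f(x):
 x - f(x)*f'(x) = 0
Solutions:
 f(x) = -sqrt(C1 + x^2)
 f(x) = sqrt(C1 + x^2)


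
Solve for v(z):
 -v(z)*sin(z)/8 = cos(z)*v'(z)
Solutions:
 v(z) = C1*cos(z)^(1/8)


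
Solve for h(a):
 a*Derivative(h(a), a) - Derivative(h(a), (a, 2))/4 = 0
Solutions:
 h(a) = C1 + C2*erfi(sqrt(2)*a)


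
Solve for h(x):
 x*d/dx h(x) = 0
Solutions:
 h(x) = C1


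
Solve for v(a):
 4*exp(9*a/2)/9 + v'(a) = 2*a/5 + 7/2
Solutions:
 v(a) = C1 + a^2/5 + 7*a/2 - 8*exp(9*a/2)/81


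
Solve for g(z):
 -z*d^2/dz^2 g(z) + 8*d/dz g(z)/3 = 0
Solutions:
 g(z) = C1 + C2*z^(11/3)


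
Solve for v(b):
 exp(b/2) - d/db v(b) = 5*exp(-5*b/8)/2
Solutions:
 v(b) = C1 + 2*exp(b/2) + 4*exp(-5*b/8)


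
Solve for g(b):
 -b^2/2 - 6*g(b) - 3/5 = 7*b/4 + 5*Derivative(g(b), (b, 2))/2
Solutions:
 g(b) = C1*sin(2*sqrt(15)*b/5) + C2*cos(2*sqrt(15)*b/5) - b^2/12 - 7*b/24 - 11/360


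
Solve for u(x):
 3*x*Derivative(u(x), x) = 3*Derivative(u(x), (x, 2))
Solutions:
 u(x) = C1 + C2*erfi(sqrt(2)*x/2)


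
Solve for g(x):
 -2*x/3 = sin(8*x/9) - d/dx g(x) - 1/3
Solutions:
 g(x) = C1 + x^2/3 - x/3 - 9*cos(8*x/9)/8


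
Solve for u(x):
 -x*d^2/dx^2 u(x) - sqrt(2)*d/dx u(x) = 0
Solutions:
 u(x) = C1 + C2*x^(1 - sqrt(2))


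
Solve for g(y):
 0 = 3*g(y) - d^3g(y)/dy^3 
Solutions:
 g(y) = C3*exp(3^(1/3)*y) + (C1*sin(3^(5/6)*y/2) + C2*cos(3^(5/6)*y/2))*exp(-3^(1/3)*y/2)


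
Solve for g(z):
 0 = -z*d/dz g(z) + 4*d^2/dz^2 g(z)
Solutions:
 g(z) = C1 + C2*erfi(sqrt(2)*z/4)


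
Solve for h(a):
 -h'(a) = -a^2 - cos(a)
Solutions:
 h(a) = C1 + a^3/3 + sin(a)


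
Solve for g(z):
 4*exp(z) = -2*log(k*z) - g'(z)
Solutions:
 g(z) = C1 - 2*z*log(k*z) + 2*z - 4*exp(z)


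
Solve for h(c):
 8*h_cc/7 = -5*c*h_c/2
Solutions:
 h(c) = C1 + C2*erf(sqrt(70)*c/8)


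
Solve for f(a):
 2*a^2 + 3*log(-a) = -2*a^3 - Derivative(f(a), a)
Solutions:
 f(a) = C1 - a^4/2 - 2*a^3/3 - 3*a*log(-a) + 3*a


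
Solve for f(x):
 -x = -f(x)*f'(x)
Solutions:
 f(x) = -sqrt(C1 + x^2)
 f(x) = sqrt(C1 + x^2)


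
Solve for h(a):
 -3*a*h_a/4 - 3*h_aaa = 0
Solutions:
 h(a) = C1 + Integral(C2*airyai(-2^(1/3)*a/2) + C3*airybi(-2^(1/3)*a/2), a)


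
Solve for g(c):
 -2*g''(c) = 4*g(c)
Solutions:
 g(c) = C1*sin(sqrt(2)*c) + C2*cos(sqrt(2)*c)


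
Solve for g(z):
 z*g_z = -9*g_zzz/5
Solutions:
 g(z) = C1 + Integral(C2*airyai(-15^(1/3)*z/3) + C3*airybi(-15^(1/3)*z/3), z)


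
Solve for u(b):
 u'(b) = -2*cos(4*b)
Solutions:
 u(b) = C1 - sin(4*b)/2


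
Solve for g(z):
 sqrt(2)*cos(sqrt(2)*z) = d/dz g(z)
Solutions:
 g(z) = C1 + sin(sqrt(2)*z)


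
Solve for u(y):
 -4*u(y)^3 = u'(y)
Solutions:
 u(y) = -sqrt(2)*sqrt(-1/(C1 - 4*y))/2
 u(y) = sqrt(2)*sqrt(-1/(C1 - 4*y))/2


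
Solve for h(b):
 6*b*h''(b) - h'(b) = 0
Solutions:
 h(b) = C1 + C2*b^(7/6)


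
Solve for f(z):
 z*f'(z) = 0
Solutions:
 f(z) = C1


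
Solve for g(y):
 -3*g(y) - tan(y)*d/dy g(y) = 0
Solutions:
 g(y) = C1/sin(y)^3


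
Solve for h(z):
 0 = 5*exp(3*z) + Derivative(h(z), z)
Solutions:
 h(z) = C1 - 5*exp(3*z)/3


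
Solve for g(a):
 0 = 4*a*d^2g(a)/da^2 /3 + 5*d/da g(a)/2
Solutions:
 g(a) = C1 + C2/a^(7/8)


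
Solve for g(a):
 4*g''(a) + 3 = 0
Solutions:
 g(a) = C1 + C2*a - 3*a^2/8


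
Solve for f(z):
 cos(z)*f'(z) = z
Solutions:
 f(z) = C1 + Integral(z/cos(z), z)


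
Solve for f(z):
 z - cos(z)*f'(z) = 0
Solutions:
 f(z) = C1 + Integral(z/cos(z), z)


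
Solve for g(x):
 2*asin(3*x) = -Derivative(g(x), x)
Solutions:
 g(x) = C1 - 2*x*asin(3*x) - 2*sqrt(1 - 9*x^2)/3


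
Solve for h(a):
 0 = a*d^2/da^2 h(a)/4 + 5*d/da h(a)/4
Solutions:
 h(a) = C1 + C2/a^4


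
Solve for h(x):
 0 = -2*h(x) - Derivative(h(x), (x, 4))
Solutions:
 h(x) = (C1*sin(2^(3/4)*x/2) + C2*cos(2^(3/4)*x/2))*exp(-2^(3/4)*x/2) + (C3*sin(2^(3/4)*x/2) + C4*cos(2^(3/4)*x/2))*exp(2^(3/4)*x/2)


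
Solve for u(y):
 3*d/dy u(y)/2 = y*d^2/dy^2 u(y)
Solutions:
 u(y) = C1 + C2*y^(5/2)


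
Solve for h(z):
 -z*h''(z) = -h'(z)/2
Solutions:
 h(z) = C1 + C2*z^(3/2)


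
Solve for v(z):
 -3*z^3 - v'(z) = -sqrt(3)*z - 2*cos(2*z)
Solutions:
 v(z) = C1 - 3*z^4/4 + sqrt(3)*z^2/2 + sin(2*z)


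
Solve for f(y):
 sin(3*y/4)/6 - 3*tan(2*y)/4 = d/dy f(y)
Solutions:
 f(y) = C1 + 3*log(cos(2*y))/8 - 2*cos(3*y/4)/9


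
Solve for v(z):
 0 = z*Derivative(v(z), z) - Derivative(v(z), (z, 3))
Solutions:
 v(z) = C1 + Integral(C2*airyai(z) + C3*airybi(z), z)


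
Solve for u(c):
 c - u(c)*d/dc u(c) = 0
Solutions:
 u(c) = -sqrt(C1 + c^2)
 u(c) = sqrt(C1 + c^2)


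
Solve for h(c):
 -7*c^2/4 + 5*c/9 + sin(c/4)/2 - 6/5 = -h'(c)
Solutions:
 h(c) = C1 + 7*c^3/12 - 5*c^2/18 + 6*c/5 + 2*cos(c/4)


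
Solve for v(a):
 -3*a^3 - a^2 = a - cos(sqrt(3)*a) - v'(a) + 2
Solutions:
 v(a) = C1 + 3*a^4/4 + a^3/3 + a^2/2 + 2*a - sqrt(3)*sin(sqrt(3)*a)/3


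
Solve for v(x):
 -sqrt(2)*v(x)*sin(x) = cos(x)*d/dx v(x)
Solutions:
 v(x) = C1*cos(x)^(sqrt(2))


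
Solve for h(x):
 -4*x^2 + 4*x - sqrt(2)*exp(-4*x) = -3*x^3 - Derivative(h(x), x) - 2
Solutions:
 h(x) = C1 - 3*x^4/4 + 4*x^3/3 - 2*x^2 - 2*x - sqrt(2)*exp(-4*x)/4


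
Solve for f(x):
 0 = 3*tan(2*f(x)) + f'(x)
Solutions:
 f(x) = -asin(C1*exp(-6*x))/2 + pi/2
 f(x) = asin(C1*exp(-6*x))/2


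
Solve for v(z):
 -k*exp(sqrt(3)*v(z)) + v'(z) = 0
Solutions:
 v(z) = sqrt(3)*(2*log(-1/(C1 + k*z)) - log(3))/6


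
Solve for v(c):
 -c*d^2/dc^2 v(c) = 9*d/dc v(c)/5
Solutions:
 v(c) = C1 + C2/c^(4/5)


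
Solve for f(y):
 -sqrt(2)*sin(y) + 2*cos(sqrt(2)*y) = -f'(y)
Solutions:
 f(y) = C1 - sqrt(2)*sin(sqrt(2)*y) - sqrt(2)*cos(y)


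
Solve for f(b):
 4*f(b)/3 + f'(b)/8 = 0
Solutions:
 f(b) = C1*exp(-32*b/3)


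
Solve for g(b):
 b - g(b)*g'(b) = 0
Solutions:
 g(b) = -sqrt(C1 + b^2)
 g(b) = sqrt(C1 + b^2)


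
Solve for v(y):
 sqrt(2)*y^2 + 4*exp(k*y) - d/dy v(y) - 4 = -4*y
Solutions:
 v(y) = C1 + sqrt(2)*y^3/3 + 2*y^2 - 4*y + 4*exp(k*y)/k


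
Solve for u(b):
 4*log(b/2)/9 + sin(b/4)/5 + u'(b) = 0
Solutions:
 u(b) = C1 - 4*b*log(b)/9 + 4*b*log(2)/9 + 4*b/9 + 4*cos(b/4)/5


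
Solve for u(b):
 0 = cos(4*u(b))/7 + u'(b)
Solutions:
 b/7 - log(sin(4*u(b)) - 1)/8 + log(sin(4*u(b)) + 1)/8 = C1


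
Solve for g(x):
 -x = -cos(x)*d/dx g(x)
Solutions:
 g(x) = C1 + Integral(x/cos(x), x)


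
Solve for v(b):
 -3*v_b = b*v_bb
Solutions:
 v(b) = C1 + C2/b^2


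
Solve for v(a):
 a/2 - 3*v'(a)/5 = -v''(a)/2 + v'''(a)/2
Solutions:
 v(a) = C1 + 5*a^2/12 + 25*a/36 + (C2*sin(sqrt(95)*a/10) + C3*cos(sqrt(95)*a/10))*exp(a/2)


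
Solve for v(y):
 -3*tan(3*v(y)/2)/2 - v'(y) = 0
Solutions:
 v(y) = -2*asin(C1*exp(-9*y/4))/3 + 2*pi/3
 v(y) = 2*asin(C1*exp(-9*y/4))/3


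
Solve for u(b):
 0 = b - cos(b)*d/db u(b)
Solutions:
 u(b) = C1 + Integral(b/cos(b), b)


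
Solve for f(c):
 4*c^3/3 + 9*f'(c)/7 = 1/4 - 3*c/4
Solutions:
 f(c) = C1 - 7*c^4/27 - 7*c^2/24 + 7*c/36


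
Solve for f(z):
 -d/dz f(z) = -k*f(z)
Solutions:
 f(z) = C1*exp(k*z)


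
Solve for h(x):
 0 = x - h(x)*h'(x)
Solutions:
 h(x) = -sqrt(C1 + x^2)
 h(x) = sqrt(C1 + x^2)


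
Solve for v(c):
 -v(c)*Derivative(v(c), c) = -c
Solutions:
 v(c) = -sqrt(C1 + c^2)
 v(c) = sqrt(C1 + c^2)


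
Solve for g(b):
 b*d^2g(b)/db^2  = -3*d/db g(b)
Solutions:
 g(b) = C1 + C2/b^2


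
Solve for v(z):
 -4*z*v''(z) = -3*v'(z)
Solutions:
 v(z) = C1 + C2*z^(7/4)


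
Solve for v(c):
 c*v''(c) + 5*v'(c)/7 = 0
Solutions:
 v(c) = C1 + C2*c^(2/7)


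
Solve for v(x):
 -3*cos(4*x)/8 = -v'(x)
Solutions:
 v(x) = C1 + 3*sin(4*x)/32


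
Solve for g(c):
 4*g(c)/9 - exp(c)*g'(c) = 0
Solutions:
 g(c) = C1*exp(-4*exp(-c)/9)


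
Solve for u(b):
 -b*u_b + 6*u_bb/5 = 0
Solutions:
 u(b) = C1 + C2*erfi(sqrt(15)*b/6)


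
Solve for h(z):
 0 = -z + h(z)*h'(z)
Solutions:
 h(z) = -sqrt(C1 + z^2)
 h(z) = sqrt(C1 + z^2)


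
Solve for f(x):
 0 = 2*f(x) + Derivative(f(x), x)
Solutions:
 f(x) = C1*exp(-2*x)


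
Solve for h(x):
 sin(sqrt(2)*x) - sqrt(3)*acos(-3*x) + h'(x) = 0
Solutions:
 h(x) = C1 + sqrt(3)*(x*acos(-3*x) + sqrt(1 - 9*x^2)/3) + sqrt(2)*cos(sqrt(2)*x)/2


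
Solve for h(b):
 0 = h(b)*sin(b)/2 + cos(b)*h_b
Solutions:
 h(b) = C1*sqrt(cos(b))


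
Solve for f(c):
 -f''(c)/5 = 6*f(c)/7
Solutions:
 f(c) = C1*sin(sqrt(210)*c/7) + C2*cos(sqrt(210)*c/7)


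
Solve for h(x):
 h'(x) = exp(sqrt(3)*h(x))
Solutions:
 h(x) = sqrt(3)*(2*log(-1/(C1 + x)) - log(3))/6


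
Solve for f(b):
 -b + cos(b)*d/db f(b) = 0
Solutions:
 f(b) = C1 + Integral(b/cos(b), b)


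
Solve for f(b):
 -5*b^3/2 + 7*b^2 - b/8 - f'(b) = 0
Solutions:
 f(b) = C1 - 5*b^4/8 + 7*b^3/3 - b^2/16


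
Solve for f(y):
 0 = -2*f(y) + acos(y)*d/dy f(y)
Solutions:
 f(y) = C1*exp(2*Integral(1/acos(y), y))


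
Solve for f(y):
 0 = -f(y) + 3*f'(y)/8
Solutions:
 f(y) = C1*exp(8*y/3)


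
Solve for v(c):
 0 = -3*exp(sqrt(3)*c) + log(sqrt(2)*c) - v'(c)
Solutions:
 v(c) = C1 + c*log(c) + c*(-1 + log(2)/2) - sqrt(3)*exp(sqrt(3)*c)


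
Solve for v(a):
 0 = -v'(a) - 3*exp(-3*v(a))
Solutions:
 v(a) = log(C1 - 9*a)/3
 v(a) = log((-3^(1/3) - 3^(5/6)*I)*(C1 - 3*a)^(1/3)/2)
 v(a) = log((-3^(1/3) + 3^(5/6)*I)*(C1 - 3*a)^(1/3)/2)


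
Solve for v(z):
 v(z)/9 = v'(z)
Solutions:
 v(z) = C1*exp(z/9)


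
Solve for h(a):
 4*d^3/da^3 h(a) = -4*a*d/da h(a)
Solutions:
 h(a) = C1 + Integral(C2*airyai(-a) + C3*airybi(-a), a)


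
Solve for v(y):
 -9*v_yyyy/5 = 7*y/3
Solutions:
 v(y) = C1 + C2*y + C3*y^2 + C4*y^3 - 7*y^5/648


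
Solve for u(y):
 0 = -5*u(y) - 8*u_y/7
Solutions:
 u(y) = C1*exp(-35*y/8)


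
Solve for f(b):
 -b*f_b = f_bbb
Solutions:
 f(b) = C1 + Integral(C2*airyai(-b) + C3*airybi(-b), b)


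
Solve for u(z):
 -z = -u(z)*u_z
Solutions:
 u(z) = -sqrt(C1 + z^2)
 u(z) = sqrt(C1 + z^2)


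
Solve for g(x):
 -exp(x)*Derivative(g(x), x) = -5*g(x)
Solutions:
 g(x) = C1*exp(-5*exp(-x))


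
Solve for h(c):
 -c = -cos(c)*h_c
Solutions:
 h(c) = C1 + Integral(c/cos(c), c)


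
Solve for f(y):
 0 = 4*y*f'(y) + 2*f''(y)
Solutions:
 f(y) = C1 + C2*erf(y)


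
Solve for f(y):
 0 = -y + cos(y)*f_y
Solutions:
 f(y) = C1 + Integral(y/cos(y), y)


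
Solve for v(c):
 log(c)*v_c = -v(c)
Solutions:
 v(c) = C1*exp(-li(c))


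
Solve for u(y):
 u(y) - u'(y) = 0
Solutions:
 u(y) = C1*exp(y)


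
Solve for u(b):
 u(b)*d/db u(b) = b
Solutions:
 u(b) = -sqrt(C1 + b^2)
 u(b) = sqrt(C1 + b^2)


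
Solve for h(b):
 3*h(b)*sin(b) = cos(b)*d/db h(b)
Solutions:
 h(b) = C1/cos(b)^3


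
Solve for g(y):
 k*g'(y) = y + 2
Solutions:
 g(y) = C1 + y^2/(2*k) + 2*y/k


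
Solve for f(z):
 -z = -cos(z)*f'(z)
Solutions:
 f(z) = C1 + Integral(z/cos(z), z)


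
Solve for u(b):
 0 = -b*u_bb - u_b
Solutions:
 u(b) = C1 + C2*log(b)


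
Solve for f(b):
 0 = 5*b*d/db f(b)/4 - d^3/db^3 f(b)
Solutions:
 f(b) = C1 + Integral(C2*airyai(10^(1/3)*b/2) + C3*airybi(10^(1/3)*b/2), b)


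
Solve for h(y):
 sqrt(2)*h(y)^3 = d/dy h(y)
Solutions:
 h(y) = -sqrt(2)*sqrt(-1/(C1 + sqrt(2)*y))/2
 h(y) = sqrt(2)*sqrt(-1/(C1 + sqrt(2)*y))/2


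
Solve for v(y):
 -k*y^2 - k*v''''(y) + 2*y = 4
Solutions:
 v(y) = C1 + C2*y + C3*y^2 + C4*y^3 - y^6/360 + y^5/(60*k) - y^4/(6*k)


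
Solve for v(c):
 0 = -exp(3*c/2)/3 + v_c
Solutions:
 v(c) = C1 + 2*exp(3*c/2)/9


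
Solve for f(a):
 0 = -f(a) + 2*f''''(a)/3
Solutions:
 f(a) = C1*exp(-2^(3/4)*3^(1/4)*a/2) + C2*exp(2^(3/4)*3^(1/4)*a/2) + C3*sin(2^(3/4)*3^(1/4)*a/2) + C4*cos(2^(3/4)*3^(1/4)*a/2)


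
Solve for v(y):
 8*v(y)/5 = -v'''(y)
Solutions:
 v(y) = C3*exp(-2*5^(2/3)*y/5) + (C1*sin(sqrt(3)*5^(2/3)*y/5) + C2*cos(sqrt(3)*5^(2/3)*y/5))*exp(5^(2/3)*y/5)


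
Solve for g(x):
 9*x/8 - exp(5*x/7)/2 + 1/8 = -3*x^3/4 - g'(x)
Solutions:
 g(x) = C1 - 3*x^4/16 - 9*x^2/16 - x/8 + 7*exp(5*x/7)/10


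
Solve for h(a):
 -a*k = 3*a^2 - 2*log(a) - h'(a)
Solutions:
 h(a) = C1 + a^3 + a^2*k/2 - 2*a*log(a) + 2*a


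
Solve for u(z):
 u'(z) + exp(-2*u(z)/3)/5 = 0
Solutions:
 u(z) = 3*log(-sqrt(C1 - z)) - 3*log(15) + 3*log(30)/2
 u(z) = 3*log(C1 - z)/2 - 3*log(15) + 3*log(30)/2


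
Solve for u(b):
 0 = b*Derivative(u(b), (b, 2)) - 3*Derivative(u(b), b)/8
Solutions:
 u(b) = C1 + C2*b^(11/8)


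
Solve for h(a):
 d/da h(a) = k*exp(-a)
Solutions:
 h(a) = C1 - k*exp(-a)


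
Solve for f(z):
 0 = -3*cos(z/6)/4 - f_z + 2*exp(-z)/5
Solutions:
 f(z) = C1 - 9*sin(z/6)/2 - 2*exp(-z)/5


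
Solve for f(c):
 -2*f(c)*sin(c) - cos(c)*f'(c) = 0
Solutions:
 f(c) = C1*cos(c)^2


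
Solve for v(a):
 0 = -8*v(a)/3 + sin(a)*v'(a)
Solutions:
 v(a) = C1*(cos(a) - 1)^(4/3)/(cos(a) + 1)^(4/3)


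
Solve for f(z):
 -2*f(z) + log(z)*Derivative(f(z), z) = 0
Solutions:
 f(z) = C1*exp(2*li(z))


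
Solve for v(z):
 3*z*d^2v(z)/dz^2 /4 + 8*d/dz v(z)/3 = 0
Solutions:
 v(z) = C1 + C2/z^(23/9)


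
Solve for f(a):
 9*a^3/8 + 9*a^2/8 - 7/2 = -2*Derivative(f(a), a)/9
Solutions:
 f(a) = C1 - 81*a^4/64 - 27*a^3/16 + 63*a/4


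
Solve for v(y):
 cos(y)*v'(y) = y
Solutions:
 v(y) = C1 + Integral(y/cos(y), y)


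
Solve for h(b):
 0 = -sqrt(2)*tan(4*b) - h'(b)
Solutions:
 h(b) = C1 + sqrt(2)*log(cos(4*b))/4


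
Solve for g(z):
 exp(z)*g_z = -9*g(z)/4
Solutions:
 g(z) = C1*exp(9*exp(-z)/4)


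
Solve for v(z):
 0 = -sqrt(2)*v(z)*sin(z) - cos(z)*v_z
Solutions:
 v(z) = C1*cos(z)^(sqrt(2))


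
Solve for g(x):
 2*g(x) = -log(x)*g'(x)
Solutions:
 g(x) = C1*exp(-2*li(x))


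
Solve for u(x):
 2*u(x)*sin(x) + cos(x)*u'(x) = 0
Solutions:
 u(x) = C1*cos(x)^2


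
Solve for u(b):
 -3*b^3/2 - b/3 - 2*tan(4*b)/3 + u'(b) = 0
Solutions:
 u(b) = C1 + 3*b^4/8 + b^2/6 - log(cos(4*b))/6


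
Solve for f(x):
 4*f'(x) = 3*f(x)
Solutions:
 f(x) = C1*exp(3*x/4)


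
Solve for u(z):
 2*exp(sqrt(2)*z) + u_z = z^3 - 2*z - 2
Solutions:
 u(z) = C1 + z^4/4 - z^2 - 2*z - sqrt(2)*exp(sqrt(2)*z)


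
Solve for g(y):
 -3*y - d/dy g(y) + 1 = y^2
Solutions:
 g(y) = C1 - y^3/3 - 3*y^2/2 + y


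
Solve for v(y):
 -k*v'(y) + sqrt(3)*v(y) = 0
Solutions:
 v(y) = C1*exp(sqrt(3)*y/k)


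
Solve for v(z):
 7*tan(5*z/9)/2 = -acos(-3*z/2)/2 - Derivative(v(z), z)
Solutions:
 v(z) = C1 - z*acos(-3*z/2)/2 - sqrt(4 - 9*z^2)/6 + 63*log(cos(5*z/9))/10


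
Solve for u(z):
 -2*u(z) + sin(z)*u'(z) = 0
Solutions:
 u(z) = C1*(cos(z) - 1)/(cos(z) + 1)


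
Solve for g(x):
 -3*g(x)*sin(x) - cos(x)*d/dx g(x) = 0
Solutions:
 g(x) = C1*cos(x)^3


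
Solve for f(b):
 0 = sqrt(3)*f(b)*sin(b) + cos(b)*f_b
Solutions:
 f(b) = C1*cos(b)^(sqrt(3))


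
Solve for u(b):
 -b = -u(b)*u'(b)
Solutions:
 u(b) = -sqrt(C1 + b^2)
 u(b) = sqrt(C1 + b^2)


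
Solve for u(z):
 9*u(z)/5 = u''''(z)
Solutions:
 u(z) = C1*exp(-sqrt(3)*5^(3/4)*z/5) + C2*exp(sqrt(3)*5^(3/4)*z/5) + C3*sin(sqrt(3)*5^(3/4)*z/5) + C4*cos(sqrt(3)*5^(3/4)*z/5)


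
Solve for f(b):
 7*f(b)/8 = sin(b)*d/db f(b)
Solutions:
 f(b) = C1*(cos(b) - 1)^(7/16)/(cos(b) + 1)^(7/16)


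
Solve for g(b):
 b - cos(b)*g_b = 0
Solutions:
 g(b) = C1 + Integral(b/cos(b), b)


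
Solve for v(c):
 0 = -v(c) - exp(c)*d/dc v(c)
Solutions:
 v(c) = C1*exp(exp(-c))


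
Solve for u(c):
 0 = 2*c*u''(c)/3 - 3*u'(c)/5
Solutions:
 u(c) = C1 + C2*c^(19/10)


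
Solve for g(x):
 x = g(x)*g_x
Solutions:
 g(x) = -sqrt(C1 + x^2)
 g(x) = sqrt(C1 + x^2)


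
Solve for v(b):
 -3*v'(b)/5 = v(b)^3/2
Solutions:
 v(b) = -sqrt(3)*sqrt(-1/(C1 - 5*b))
 v(b) = sqrt(3)*sqrt(-1/(C1 - 5*b))


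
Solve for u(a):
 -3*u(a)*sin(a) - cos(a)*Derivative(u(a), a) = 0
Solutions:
 u(a) = C1*cos(a)^3


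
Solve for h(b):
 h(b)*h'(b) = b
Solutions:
 h(b) = -sqrt(C1 + b^2)
 h(b) = sqrt(C1 + b^2)


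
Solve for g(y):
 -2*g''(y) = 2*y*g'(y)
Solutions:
 g(y) = C1 + C2*erf(sqrt(2)*y/2)


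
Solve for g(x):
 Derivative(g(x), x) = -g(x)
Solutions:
 g(x) = C1*exp(-x)


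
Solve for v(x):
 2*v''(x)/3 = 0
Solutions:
 v(x) = C1 + C2*x


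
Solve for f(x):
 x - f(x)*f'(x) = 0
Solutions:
 f(x) = -sqrt(C1 + x^2)
 f(x) = sqrt(C1 + x^2)


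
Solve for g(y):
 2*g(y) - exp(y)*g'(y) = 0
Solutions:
 g(y) = C1*exp(-2*exp(-y))


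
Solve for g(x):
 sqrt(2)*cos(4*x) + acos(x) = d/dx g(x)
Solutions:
 g(x) = C1 + x*acos(x) - sqrt(1 - x^2) + sqrt(2)*sin(4*x)/4


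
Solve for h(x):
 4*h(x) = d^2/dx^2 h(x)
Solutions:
 h(x) = C1*exp(-2*x) + C2*exp(2*x)


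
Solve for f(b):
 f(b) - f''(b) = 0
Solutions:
 f(b) = C1*exp(-b) + C2*exp(b)


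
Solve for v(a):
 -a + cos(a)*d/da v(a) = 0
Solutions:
 v(a) = C1 + Integral(a/cos(a), a)


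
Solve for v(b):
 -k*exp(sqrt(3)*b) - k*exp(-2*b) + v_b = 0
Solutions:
 v(b) = C1 + sqrt(3)*k*exp(sqrt(3)*b)/3 - k*exp(-2*b)/2


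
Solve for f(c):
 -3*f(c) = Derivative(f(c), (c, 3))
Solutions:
 f(c) = C3*exp(-3^(1/3)*c) + (C1*sin(3^(5/6)*c/2) + C2*cos(3^(5/6)*c/2))*exp(3^(1/3)*c/2)


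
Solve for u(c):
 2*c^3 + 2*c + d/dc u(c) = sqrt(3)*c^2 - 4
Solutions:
 u(c) = C1 - c^4/2 + sqrt(3)*c^3/3 - c^2 - 4*c


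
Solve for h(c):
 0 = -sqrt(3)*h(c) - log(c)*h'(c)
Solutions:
 h(c) = C1*exp(-sqrt(3)*li(c))


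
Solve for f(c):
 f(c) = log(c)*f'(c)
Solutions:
 f(c) = C1*exp(li(c))


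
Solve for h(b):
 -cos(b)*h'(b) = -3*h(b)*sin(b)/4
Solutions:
 h(b) = C1/cos(b)^(3/4)


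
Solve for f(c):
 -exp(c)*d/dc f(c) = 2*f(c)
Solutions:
 f(c) = C1*exp(2*exp(-c))


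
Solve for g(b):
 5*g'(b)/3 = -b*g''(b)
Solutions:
 g(b) = C1 + C2/b^(2/3)


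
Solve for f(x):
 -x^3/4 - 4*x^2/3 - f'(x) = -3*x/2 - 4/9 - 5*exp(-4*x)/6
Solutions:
 f(x) = C1 - x^4/16 - 4*x^3/9 + 3*x^2/4 + 4*x/9 - 5*exp(-4*x)/24


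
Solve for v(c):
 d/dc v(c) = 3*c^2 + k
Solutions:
 v(c) = C1 + c^3 + c*k


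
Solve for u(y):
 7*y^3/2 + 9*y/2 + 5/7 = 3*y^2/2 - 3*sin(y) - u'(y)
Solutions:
 u(y) = C1 - 7*y^4/8 + y^3/2 - 9*y^2/4 - 5*y/7 + 3*cos(y)


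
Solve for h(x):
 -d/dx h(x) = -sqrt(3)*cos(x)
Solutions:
 h(x) = C1 + sqrt(3)*sin(x)


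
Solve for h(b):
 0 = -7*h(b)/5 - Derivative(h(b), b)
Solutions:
 h(b) = C1*exp(-7*b/5)


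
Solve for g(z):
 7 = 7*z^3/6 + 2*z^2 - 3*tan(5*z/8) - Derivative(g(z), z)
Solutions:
 g(z) = C1 + 7*z^4/24 + 2*z^3/3 - 7*z + 24*log(cos(5*z/8))/5


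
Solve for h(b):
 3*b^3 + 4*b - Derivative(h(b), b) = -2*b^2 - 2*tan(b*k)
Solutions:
 h(b) = C1 + 3*b^4/4 + 2*b^3/3 + 2*b^2 + 2*Piecewise((-log(cos(b*k))/k, Ne(k, 0)), (0, True))


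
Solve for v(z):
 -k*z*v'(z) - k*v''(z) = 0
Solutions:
 v(z) = C1 + C2*erf(sqrt(2)*z/2)


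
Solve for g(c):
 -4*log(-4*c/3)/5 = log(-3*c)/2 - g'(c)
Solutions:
 g(c) = C1 + 13*c*log(-c)/10 + c*(-13 - 3*log(3) + 16*log(2))/10


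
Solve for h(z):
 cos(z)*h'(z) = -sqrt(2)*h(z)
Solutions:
 h(z) = C1*(sin(z) - 1)^(sqrt(2)/2)/(sin(z) + 1)^(sqrt(2)/2)


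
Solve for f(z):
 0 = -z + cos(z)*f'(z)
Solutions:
 f(z) = C1 + Integral(z/cos(z), z)


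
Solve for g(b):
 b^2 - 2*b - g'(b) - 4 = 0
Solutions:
 g(b) = C1 + b^3/3 - b^2 - 4*b


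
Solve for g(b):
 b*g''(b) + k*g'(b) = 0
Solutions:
 g(b) = C1 + b^(1 - re(k))*(C2*sin(log(b)*Abs(im(k))) + C3*cos(log(b)*im(k)))


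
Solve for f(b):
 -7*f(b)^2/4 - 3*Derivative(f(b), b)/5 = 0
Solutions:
 f(b) = 12/(C1 + 35*b)


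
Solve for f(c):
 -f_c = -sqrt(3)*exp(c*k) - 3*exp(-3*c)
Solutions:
 f(c) = C1 - exp(-3*c) + sqrt(3)*exp(c*k)/k


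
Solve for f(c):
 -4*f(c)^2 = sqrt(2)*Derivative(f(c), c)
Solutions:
 f(c) = 1/(C1 + 2*sqrt(2)*c)


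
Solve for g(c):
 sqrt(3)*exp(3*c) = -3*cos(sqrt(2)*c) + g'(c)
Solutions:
 g(c) = C1 + sqrt(3)*exp(3*c)/3 + 3*sqrt(2)*sin(sqrt(2)*c)/2


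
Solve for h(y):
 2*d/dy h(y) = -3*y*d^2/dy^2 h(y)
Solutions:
 h(y) = C1 + C2*y^(1/3)


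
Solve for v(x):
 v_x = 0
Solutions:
 v(x) = C1


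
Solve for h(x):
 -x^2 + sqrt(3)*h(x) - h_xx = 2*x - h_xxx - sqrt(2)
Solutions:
 h(x) = C1*exp(x*((-1 + sqrt(-4 + (-2 + 27*sqrt(3))^2)/2 + 27*sqrt(3)/2)^(-1/3) + 2 + (-1 + sqrt(-4 + (-2 + 27*sqrt(3))^2)/2 + 27*sqrt(3)/2)^(1/3))/6)*sin(sqrt(3)*x*(-(-1 + sqrt(-4 + (-2 + 27*sqrt(3))^2)/2 + 27*sqrt(3)/2)^(1/3) + (-1 + sqrt(-4 + (-2 + 27*sqrt(3))^2)/2 + 27*sqrt(3)/2)^(-1/3))/6) + C2*exp(x*((-1 + sqrt(-4 + (-2 + 27*sqrt(3))^2)/2 + 27*sqrt(3)/2)^(-1/3) + 2 + (-1 + sqrt(-4 + (-2 + 27*sqrt(3))^2)/2 + 27*sqrt(3)/2)^(1/3))/6)*cos(sqrt(3)*x*(-(-1 + sqrt(-4 + (-2 + 27*sqrt(3))^2)/2 + 27*sqrt(3)/2)^(1/3) + (-1 + sqrt(-4 + (-2 + 27*sqrt(3))^2)/2 + 27*sqrt(3)/2)^(-1/3))/6) + C3*exp(x*(-(-1 + sqrt(-4 + (-2 + 27*sqrt(3))^2)/2 + 27*sqrt(3)/2)^(1/3) - 1/(-1 + sqrt(-4 + (-2 + 27*sqrt(3))^2)/2 + 27*sqrt(3)/2)^(1/3) + 1)/3) + sqrt(3)*x^2/3 + 2*sqrt(3)*x/3 - sqrt(6)/3 + 2/3


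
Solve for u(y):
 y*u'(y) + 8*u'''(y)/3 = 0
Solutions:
 u(y) = C1 + Integral(C2*airyai(-3^(1/3)*y/2) + C3*airybi(-3^(1/3)*y/2), y)


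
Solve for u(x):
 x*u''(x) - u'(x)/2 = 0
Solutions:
 u(x) = C1 + C2*x^(3/2)


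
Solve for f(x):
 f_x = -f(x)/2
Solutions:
 f(x) = C1*exp(-x/2)


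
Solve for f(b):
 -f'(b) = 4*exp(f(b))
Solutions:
 f(b) = log(1/(C1 + 4*b))


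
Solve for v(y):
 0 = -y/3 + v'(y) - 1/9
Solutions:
 v(y) = C1 + y^2/6 + y/9


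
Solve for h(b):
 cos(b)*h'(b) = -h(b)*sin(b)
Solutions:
 h(b) = C1*cos(b)


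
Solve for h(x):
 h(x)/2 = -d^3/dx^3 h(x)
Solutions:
 h(x) = C3*exp(-2^(2/3)*x/2) + (C1*sin(2^(2/3)*sqrt(3)*x/4) + C2*cos(2^(2/3)*sqrt(3)*x/4))*exp(2^(2/3)*x/4)


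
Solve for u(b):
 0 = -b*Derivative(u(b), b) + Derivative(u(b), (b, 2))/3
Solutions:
 u(b) = C1 + C2*erfi(sqrt(6)*b/2)


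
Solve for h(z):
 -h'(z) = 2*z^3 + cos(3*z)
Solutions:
 h(z) = C1 - z^4/2 - sin(3*z)/3


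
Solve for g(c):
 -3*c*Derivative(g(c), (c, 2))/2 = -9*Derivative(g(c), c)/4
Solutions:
 g(c) = C1 + C2*c^(5/2)


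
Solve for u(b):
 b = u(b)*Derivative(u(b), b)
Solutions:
 u(b) = -sqrt(C1 + b^2)
 u(b) = sqrt(C1 + b^2)


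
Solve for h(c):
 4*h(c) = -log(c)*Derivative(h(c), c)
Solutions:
 h(c) = C1*exp(-4*li(c))


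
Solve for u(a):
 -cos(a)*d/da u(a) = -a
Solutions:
 u(a) = C1 + Integral(a/cos(a), a)


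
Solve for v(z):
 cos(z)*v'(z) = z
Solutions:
 v(z) = C1 + Integral(z/cos(z), z)


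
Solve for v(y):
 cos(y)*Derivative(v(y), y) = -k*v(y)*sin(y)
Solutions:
 v(y) = C1*exp(k*log(cos(y)))


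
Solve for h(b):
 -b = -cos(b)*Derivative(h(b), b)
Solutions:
 h(b) = C1 + Integral(b/cos(b), b)


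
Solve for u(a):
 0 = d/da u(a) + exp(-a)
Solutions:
 u(a) = C1 + exp(-a)


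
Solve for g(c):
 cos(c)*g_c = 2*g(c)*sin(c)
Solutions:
 g(c) = C1/cos(c)^2


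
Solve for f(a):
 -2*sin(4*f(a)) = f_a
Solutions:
 f(a) = -acos((-C1 - exp(16*a))/(C1 - exp(16*a)))/4 + pi/2
 f(a) = acos((-C1 - exp(16*a))/(C1 - exp(16*a)))/4


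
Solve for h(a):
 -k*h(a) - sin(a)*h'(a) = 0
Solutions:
 h(a) = C1*exp(k*(-log(cos(a) - 1) + log(cos(a) + 1))/2)


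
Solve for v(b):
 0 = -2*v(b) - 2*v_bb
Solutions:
 v(b) = C1*sin(b) + C2*cos(b)


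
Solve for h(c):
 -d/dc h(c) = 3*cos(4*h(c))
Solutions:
 h(c) = -asin((C1 + exp(24*c))/(C1 - exp(24*c)))/4 + pi/4
 h(c) = asin((C1 + exp(24*c))/(C1 - exp(24*c)))/4


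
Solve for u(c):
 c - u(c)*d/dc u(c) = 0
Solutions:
 u(c) = -sqrt(C1 + c^2)
 u(c) = sqrt(C1 + c^2)


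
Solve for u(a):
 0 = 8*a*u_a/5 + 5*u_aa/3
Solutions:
 u(a) = C1 + C2*erf(2*sqrt(3)*a/5)


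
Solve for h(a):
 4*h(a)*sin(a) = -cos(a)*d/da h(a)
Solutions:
 h(a) = C1*cos(a)^4


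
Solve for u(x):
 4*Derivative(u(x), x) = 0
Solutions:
 u(x) = C1


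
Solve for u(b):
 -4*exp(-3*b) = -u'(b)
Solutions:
 u(b) = C1 - 4*exp(-3*b)/3


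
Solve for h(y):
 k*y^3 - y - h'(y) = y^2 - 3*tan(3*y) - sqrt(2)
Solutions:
 h(y) = C1 + k*y^4/4 - y^3/3 - y^2/2 + sqrt(2)*y - log(cos(3*y))


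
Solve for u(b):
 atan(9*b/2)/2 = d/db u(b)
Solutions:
 u(b) = C1 + b*atan(9*b/2)/2 - log(81*b^2 + 4)/18


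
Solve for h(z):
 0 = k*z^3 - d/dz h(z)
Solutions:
 h(z) = C1 + k*z^4/4


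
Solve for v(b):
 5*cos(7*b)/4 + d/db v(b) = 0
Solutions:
 v(b) = C1 - 5*sin(7*b)/28


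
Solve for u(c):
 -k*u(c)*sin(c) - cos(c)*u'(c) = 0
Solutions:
 u(c) = C1*exp(k*log(cos(c)))


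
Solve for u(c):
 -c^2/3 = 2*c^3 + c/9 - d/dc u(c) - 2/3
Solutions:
 u(c) = C1 + c^4/2 + c^3/9 + c^2/18 - 2*c/3


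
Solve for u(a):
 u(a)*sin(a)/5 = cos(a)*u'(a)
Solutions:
 u(a) = C1/cos(a)^(1/5)


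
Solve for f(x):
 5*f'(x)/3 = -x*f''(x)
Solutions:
 f(x) = C1 + C2/x^(2/3)


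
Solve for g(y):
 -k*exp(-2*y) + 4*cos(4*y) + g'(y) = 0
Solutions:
 g(y) = C1 - k*exp(-2*y)/2 - sin(4*y)


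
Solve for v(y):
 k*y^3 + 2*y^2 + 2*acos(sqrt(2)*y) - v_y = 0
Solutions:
 v(y) = C1 + k*y^4/4 + 2*y^3/3 + 2*y*acos(sqrt(2)*y) - sqrt(2)*sqrt(1 - 2*y^2)


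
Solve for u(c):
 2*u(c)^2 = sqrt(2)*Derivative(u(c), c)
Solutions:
 u(c) = -1/(C1 + sqrt(2)*c)


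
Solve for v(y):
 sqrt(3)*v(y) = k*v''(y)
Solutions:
 v(y) = C1*exp(-3^(1/4)*y*sqrt(1/k)) + C2*exp(3^(1/4)*y*sqrt(1/k))


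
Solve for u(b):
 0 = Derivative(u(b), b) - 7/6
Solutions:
 u(b) = C1 + 7*b/6


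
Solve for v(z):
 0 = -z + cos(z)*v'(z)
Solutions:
 v(z) = C1 + Integral(z/cos(z), z)


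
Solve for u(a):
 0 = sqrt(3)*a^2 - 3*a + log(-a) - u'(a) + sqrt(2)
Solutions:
 u(a) = C1 + sqrt(3)*a^3/3 - 3*a^2/2 + a*log(-a) + a*(-1 + sqrt(2))


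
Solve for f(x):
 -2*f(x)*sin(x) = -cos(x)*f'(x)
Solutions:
 f(x) = C1/cos(x)^2


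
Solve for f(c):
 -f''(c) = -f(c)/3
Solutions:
 f(c) = C1*exp(-sqrt(3)*c/3) + C2*exp(sqrt(3)*c/3)


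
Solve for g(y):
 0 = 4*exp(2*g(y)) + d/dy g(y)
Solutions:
 g(y) = log(-sqrt(-1/(C1 - 4*y))) - log(2)/2
 g(y) = log(-1/(C1 - 4*y))/2 - log(2)/2


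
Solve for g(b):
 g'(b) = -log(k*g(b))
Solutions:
 li(k*g(b))/k = C1 - b


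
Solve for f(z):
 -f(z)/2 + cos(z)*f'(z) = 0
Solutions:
 f(z) = C1*(sin(z) + 1)^(1/4)/(sin(z) - 1)^(1/4)


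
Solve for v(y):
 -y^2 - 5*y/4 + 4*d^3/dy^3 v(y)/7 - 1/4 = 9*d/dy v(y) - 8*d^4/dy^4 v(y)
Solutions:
 v(y) = C1 + C2*exp(-y*(2*2^(1/3)/(63*sqrt(1750245) + 83347)^(1/3) + 4 + 2^(2/3)*(63*sqrt(1750245) + 83347)^(1/3))/168)*sin(2^(1/3)*sqrt(3)*y*(-2^(1/3)*(63*sqrt(1750245) + 83347)^(1/3) + 2/(63*sqrt(1750245) + 83347)^(1/3))/168) + C3*exp(-y*(2*2^(1/3)/(63*sqrt(1750245) + 83347)^(1/3) + 4 + 2^(2/3)*(63*sqrt(1750245) + 83347)^(1/3))/168)*cos(2^(1/3)*sqrt(3)*y*(-2^(1/3)*(63*sqrt(1750245) + 83347)^(1/3) + 2/(63*sqrt(1750245) + 83347)^(1/3))/168) + C4*exp(y*(-2 + 2*2^(1/3)/(63*sqrt(1750245) + 83347)^(1/3) + 2^(2/3)*(63*sqrt(1750245) + 83347)^(1/3))/84) - y^3/27 - 5*y^2/72 - 95*y/2268


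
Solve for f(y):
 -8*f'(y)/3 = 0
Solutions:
 f(y) = C1


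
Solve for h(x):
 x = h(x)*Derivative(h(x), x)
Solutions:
 h(x) = -sqrt(C1 + x^2)
 h(x) = sqrt(C1 + x^2)


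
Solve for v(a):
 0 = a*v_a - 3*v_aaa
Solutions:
 v(a) = C1 + Integral(C2*airyai(3^(2/3)*a/3) + C3*airybi(3^(2/3)*a/3), a)


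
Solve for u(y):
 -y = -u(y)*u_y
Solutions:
 u(y) = -sqrt(C1 + y^2)
 u(y) = sqrt(C1 + y^2)


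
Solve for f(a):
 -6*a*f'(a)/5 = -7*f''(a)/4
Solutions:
 f(a) = C1 + C2*erfi(2*sqrt(105)*a/35)


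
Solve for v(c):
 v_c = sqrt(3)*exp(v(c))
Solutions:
 v(c) = log(-1/(C1 + sqrt(3)*c))


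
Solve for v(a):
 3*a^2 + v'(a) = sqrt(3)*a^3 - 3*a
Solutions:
 v(a) = C1 + sqrt(3)*a^4/4 - a^3 - 3*a^2/2


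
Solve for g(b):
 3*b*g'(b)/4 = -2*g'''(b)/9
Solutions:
 g(b) = C1 + Integral(C2*airyai(-3*b/2) + C3*airybi(-3*b/2), b)


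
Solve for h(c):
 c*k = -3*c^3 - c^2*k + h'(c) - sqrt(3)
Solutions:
 h(c) = C1 + 3*c^4/4 + c^3*k/3 + c^2*k/2 + sqrt(3)*c


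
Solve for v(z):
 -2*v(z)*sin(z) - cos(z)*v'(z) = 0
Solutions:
 v(z) = C1*cos(z)^2


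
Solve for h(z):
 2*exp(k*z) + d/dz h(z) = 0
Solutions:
 h(z) = C1 - 2*exp(k*z)/k


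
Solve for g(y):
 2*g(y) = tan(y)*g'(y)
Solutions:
 g(y) = C1*sin(y)^2


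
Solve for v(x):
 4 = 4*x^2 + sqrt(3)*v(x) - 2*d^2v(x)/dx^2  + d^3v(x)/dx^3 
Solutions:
 v(x) = C1*exp(x*(4/(-8 + sqrt(-256 + (-16 + 27*sqrt(3))^2)/2 + 27*sqrt(3)/2)^(1/3) + (-8 + sqrt(-256 + (-16 + 27*sqrt(3))^2)/2 + 27*sqrt(3)/2)^(1/3) + 4)/6)*sin(sqrt(3)*x*(-(-8 + sqrt(-256 + (-16 + 27*sqrt(3))^2)/2 + 27*sqrt(3)/2)^(1/3) + 4/(-8 + sqrt(-256 + (-16 + 27*sqrt(3))^2)/2 + 27*sqrt(3)/2)^(1/3))/6) + C2*exp(x*(4/(-8 + sqrt(-256 + (-16 + 27*sqrt(3))^2)/2 + 27*sqrt(3)/2)^(1/3) + (-8 + sqrt(-256 + (-16 + 27*sqrt(3))^2)/2 + 27*sqrt(3)/2)^(1/3) + 4)/6)*cos(sqrt(3)*x*(-(-8 + sqrt(-256 + (-16 + 27*sqrt(3))^2)/2 + 27*sqrt(3)/2)^(1/3) + 4/(-8 + sqrt(-256 + (-16 + 27*sqrt(3))^2)/2 + 27*sqrt(3)/2)^(1/3))/6) + C3*exp(x*(-(-8 + sqrt(-256 + (-16 + 27*sqrt(3))^2)/2 + 27*sqrt(3)/2)^(1/3) - 4/(-8 + sqrt(-256 + (-16 + 27*sqrt(3))^2)/2 + 27*sqrt(3)/2)^(1/3) + 2)/3) - 4*sqrt(3)*x^2/3 - 16/3 + 4*sqrt(3)/3


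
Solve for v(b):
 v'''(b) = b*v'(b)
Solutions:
 v(b) = C1 + Integral(C2*airyai(b) + C3*airybi(b), b)


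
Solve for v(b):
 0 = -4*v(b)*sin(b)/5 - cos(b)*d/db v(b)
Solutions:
 v(b) = C1*cos(b)^(4/5)


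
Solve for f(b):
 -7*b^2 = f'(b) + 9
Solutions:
 f(b) = C1 - 7*b^3/3 - 9*b


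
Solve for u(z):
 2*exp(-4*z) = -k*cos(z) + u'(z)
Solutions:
 u(z) = C1 + k*sin(z) - exp(-4*z)/2


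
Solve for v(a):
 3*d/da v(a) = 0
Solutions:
 v(a) = C1


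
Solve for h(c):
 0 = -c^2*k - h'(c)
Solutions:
 h(c) = C1 - c^3*k/3


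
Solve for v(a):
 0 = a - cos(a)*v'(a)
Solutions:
 v(a) = C1 + Integral(a/cos(a), a)


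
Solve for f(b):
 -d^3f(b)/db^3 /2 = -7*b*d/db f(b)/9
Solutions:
 f(b) = C1 + Integral(C2*airyai(42^(1/3)*b/3) + C3*airybi(42^(1/3)*b/3), b)


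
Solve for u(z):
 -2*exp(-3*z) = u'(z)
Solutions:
 u(z) = C1 + 2*exp(-3*z)/3


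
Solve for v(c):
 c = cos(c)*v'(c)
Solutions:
 v(c) = C1 + Integral(c/cos(c), c)


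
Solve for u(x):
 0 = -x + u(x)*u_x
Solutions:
 u(x) = -sqrt(C1 + x^2)
 u(x) = sqrt(C1 + x^2)


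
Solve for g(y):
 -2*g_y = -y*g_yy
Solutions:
 g(y) = C1 + C2*y^3


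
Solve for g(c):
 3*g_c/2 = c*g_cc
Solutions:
 g(c) = C1 + C2*c^(5/2)


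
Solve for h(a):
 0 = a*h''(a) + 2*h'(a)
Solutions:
 h(a) = C1 + C2/a


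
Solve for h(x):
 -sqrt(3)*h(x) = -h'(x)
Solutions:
 h(x) = C1*exp(sqrt(3)*x)


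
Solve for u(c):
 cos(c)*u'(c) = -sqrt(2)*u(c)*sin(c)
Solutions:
 u(c) = C1*cos(c)^(sqrt(2))


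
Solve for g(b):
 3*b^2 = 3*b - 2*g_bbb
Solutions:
 g(b) = C1 + C2*b + C3*b^2 - b^5/40 + b^4/16


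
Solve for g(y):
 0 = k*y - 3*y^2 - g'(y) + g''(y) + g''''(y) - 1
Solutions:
 g(y) = C1 + C2*exp(-y*(-2*18^(1/3)/(9 + sqrt(93))^(1/3) + 12^(1/3)*(9 + sqrt(93))^(1/3))/12)*sin(2^(1/3)*3^(1/6)*y*(6/(9 + sqrt(93))^(1/3) + 2^(1/3)*3^(2/3)*(9 + sqrt(93))^(1/3))/12) + C3*exp(-y*(-2*18^(1/3)/(9 + sqrt(93))^(1/3) + 12^(1/3)*(9 + sqrt(93))^(1/3))/12)*cos(2^(1/3)*3^(1/6)*y*(6/(9 + sqrt(93))^(1/3) + 2^(1/3)*3^(2/3)*(9 + sqrt(93))^(1/3))/12) + C4*exp(y*(-2*18^(1/3)/(9 + sqrt(93))^(1/3) + 12^(1/3)*(9 + sqrt(93))^(1/3))/6) + k*y^2/2 + k*y - y^3 - 3*y^2 - 7*y


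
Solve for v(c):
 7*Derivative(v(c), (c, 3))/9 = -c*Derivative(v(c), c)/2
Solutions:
 v(c) = C1 + Integral(C2*airyai(-42^(2/3)*c/14) + C3*airybi(-42^(2/3)*c/14), c)


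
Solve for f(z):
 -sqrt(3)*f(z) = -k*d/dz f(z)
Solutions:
 f(z) = C1*exp(sqrt(3)*z/k)


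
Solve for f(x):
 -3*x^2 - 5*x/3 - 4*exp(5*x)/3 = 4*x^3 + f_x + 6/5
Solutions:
 f(x) = C1 - x^4 - x^3 - 5*x^2/6 - 6*x/5 - 4*exp(5*x)/15


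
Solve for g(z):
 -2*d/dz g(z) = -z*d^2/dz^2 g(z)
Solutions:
 g(z) = C1 + C2*z^3


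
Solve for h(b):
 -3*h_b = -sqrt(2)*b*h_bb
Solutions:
 h(b) = C1 + C2*b^(1 + 3*sqrt(2)/2)


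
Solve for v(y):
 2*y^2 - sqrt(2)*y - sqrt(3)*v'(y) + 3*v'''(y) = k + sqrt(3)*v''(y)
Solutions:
 v(y) = C1 + C2*exp(sqrt(3)*y*(1 - sqrt(1 + 4*sqrt(3)))/6) + C3*exp(sqrt(3)*y*(1 + sqrt(1 + 4*sqrt(3)))/6) - sqrt(3)*k*y/3 + 2*sqrt(3)*y^3/9 - 2*sqrt(3)*y^2/3 - sqrt(6)*y^2/6 + sqrt(6)*y/3 + 4*sqrt(3)*y/3 + 4*y


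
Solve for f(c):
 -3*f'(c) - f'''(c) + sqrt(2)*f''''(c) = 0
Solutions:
 f(c) = C1 + C2*exp(c*(-2^(1/3)*(9*sqrt(166) + 82*sqrt(2))^(1/3) - 2^(2/3)/(9*sqrt(166) + 82*sqrt(2))^(1/3) + 2*sqrt(2))/12)*sin(2^(1/3)*sqrt(3)*c*(-(9*sqrt(166) + 82*sqrt(2))^(1/3) + 2^(1/3)/(9*sqrt(166) + 82*sqrt(2))^(1/3))/12) + C3*exp(c*(-2^(1/3)*(9*sqrt(166) + 82*sqrt(2))^(1/3) - 2^(2/3)/(9*sqrt(166) + 82*sqrt(2))^(1/3) + 2*sqrt(2))/12)*cos(2^(1/3)*sqrt(3)*c*(-(9*sqrt(166) + 82*sqrt(2))^(1/3) + 2^(1/3)/(9*sqrt(166) + 82*sqrt(2))^(1/3))/12) + C4*exp(c*(2^(2/3)/(9*sqrt(166) + 82*sqrt(2))^(1/3) + sqrt(2) + 2^(1/3)*(9*sqrt(166) + 82*sqrt(2))^(1/3))/6)


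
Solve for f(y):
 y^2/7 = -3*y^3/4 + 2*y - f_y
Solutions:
 f(y) = C1 - 3*y^4/16 - y^3/21 + y^2


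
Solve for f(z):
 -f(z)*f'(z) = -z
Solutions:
 f(z) = -sqrt(C1 + z^2)
 f(z) = sqrt(C1 + z^2)


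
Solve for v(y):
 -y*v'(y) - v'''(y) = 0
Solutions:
 v(y) = C1 + Integral(C2*airyai(-y) + C3*airybi(-y), y)


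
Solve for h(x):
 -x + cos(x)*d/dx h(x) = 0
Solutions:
 h(x) = C1 + Integral(x/cos(x), x)


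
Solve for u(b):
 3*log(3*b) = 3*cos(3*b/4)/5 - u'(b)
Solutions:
 u(b) = C1 - 3*b*log(b) - 3*b*log(3) + 3*b + 4*sin(3*b/4)/5


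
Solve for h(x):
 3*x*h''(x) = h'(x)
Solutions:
 h(x) = C1 + C2*x^(4/3)


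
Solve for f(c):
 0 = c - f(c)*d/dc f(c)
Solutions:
 f(c) = -sqrt(C1 + c^2)
 f(c) = sqrt(C1 + c^2)


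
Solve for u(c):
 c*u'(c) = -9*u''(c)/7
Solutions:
 u(c) = C1 + C2*erf(sqrt(14)*c/6)


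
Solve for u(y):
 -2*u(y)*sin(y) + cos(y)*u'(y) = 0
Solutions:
 u(y) = C1/cos(y)^2


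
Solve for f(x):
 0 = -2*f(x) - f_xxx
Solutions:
 f(x) = C3*exp(-2^(1/3)*x) + (C1*sin(2^(1/3)*sqrt(3)*x/2) + C2*cos(2^(1/3)*sqrt(3)*x/2))*exp(2^(1/3)*x/2)


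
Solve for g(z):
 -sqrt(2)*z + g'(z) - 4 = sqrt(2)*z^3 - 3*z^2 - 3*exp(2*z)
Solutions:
 g(z) = C1 + sqrt(2)*z^4/4 - z^3 + sqrt(2)*z^2/2 + 4*z - 3*exp(2*z)/2


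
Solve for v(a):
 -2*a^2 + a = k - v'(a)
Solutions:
 v(a) = C1 + 2*a^3/3 - a^2/2 + a*k


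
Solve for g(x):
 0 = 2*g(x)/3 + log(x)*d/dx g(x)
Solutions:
 g(x) = C1*exp(-2*li(x)/3)


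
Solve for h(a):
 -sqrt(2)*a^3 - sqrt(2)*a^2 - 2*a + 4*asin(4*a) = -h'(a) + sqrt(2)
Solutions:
 h(a) = C1 + sqrt(2)*a^4/4 + sqrt(2)*a^3/3 + a^2 - 4*a*asin(4*a) + sqrt(2)*a - sqrt(1 - 16*a^2)


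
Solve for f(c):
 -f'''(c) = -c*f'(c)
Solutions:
 f(c) = C1 + Integral(C2*airyai(c) + C3*airybi(c), c)


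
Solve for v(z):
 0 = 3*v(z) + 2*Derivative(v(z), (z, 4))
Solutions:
 v(z) = (C1*sin(6^(1/4)*z/2) + C2*cos(6^(1/4)*z/2))*exp(-6^(1/4)*z/2) + (C3*sin(6^(1/4)*z/2) + C4*cos(6^(1/4)*z/2))*exp(6^(1/4)*z/2)


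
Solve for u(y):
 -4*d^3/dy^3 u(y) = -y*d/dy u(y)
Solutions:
 u(y) = C1 + Integral(C2*airyai(2^(1/3)*y/2) + C3*airybi(2^(1/3)*y/2), y)


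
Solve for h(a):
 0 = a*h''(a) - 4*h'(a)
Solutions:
 h(a) = C1 + C2*a^5


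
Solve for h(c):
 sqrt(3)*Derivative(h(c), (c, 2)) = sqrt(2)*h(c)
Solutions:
 h(c) = C1*exp(-2^(1/4)*3^(3/4)*c/3) + C2*exp(2^(1/4)*3^(3/4)*c/3)


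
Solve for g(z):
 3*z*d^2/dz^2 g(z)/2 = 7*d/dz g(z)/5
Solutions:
 g(z) = C1 + C2*z^(29/15)


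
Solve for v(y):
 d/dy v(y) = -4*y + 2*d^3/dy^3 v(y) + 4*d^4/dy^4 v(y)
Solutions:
 v(y) = C1 + C4*exp(y/2) - 2*y^2 + (C2*sin(y/2) + C3*cos(y/2))*exp(-y/2)
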